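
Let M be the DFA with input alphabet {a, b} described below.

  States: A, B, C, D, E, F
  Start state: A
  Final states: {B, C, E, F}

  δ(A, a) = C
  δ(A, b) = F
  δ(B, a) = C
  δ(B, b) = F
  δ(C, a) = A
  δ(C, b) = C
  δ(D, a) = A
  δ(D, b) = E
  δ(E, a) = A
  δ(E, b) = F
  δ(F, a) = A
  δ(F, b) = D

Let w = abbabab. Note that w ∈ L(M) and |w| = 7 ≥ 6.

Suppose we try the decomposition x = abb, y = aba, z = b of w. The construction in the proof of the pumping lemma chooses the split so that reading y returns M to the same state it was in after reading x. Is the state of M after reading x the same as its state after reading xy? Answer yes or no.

Run of M on the first 6 characters of w = a b b a b a:
  step 0: A  (start)
  step 1: C  (read a: A→C)
  step 2: C  (read b: C→C)
  step 3: C  (read b: C→C)
  step 4: A  (read a: C→A)
  step 5: F  (read b: A→F)
  step 6: A  (read a: F→A)

After x (step 3): C. After xy (step 6): A.
They differ (C ≠ A), so y is not a cycle from the state after x; this split is not the one the pumping-lemma construction produces, and pumping y need not keep the string in L(M).

no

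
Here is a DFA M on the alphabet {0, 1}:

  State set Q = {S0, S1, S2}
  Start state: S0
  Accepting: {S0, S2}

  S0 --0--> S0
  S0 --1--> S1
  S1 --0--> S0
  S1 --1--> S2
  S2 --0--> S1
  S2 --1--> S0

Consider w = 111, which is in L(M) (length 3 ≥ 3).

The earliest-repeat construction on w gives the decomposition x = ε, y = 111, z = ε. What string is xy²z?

xy^2z = ε·111·111·ε = 111111.
Reading y = 111 takes M from S0 back to S0, so after x·y·y the machine is still in S0, and z then leads to the accepting state S0. Hence 111111 ∈ L(M).

111111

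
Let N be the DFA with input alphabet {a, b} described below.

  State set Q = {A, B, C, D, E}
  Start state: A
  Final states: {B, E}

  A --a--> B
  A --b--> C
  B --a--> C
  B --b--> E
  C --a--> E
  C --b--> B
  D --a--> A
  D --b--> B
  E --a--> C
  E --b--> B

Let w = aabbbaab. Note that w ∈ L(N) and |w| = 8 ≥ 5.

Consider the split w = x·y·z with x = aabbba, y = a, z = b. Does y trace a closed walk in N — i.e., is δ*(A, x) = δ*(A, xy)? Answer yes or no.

no

State sequence: A -a-> B -a-> C -b-> B -b-> E -b-> B -a-> C -a-> E

After x (step 6): C. After xy (step 7): E.
They differ (C ≠ E), so y is not a cycle from the state after x; this split is not the one the pumping-lemma construction produces, and pumping y need not keep the string in L(N).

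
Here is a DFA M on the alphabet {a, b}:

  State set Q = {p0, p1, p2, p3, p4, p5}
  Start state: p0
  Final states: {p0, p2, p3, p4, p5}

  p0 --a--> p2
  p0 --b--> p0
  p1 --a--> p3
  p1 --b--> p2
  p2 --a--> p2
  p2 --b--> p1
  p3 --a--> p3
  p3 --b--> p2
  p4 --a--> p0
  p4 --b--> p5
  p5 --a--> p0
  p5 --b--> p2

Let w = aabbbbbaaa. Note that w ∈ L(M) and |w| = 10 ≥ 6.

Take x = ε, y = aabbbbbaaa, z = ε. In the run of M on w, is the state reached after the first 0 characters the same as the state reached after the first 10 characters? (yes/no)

no

State sequence: p0 -a-> p2 -a-> p2 -b-> p1 -b-> p2 -b-> p1 -b-> p2 -b-> p1 -a-> p3 -a-> p3 -a-> p3

After x (step 0): p0. After xy (step 10): p3.
They differ (p0 ≠ p3), so y is not a cycle from the state after x; this split is not the one the pumping-lemma construction produces, and pumping y need not keep the string in L(M).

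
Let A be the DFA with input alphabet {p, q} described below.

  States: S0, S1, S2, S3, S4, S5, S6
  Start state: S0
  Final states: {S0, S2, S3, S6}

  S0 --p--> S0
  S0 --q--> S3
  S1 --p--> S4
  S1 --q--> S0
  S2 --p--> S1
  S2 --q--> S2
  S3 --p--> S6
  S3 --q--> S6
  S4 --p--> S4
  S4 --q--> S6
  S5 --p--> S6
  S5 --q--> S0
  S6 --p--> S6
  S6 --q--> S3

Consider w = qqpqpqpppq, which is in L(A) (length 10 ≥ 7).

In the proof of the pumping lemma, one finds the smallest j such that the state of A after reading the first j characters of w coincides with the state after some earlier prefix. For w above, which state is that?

Run of A on w = q q p q p q p p p q:
  step 0: S0  (start)
  step 1: S3  (read q: S0→S3)
  step 2: S6  (read q: S3→S6)
  step 3: S6  (read p: S6→S6)   ← first repeat (S6 seen earlier)
  step 4: S3  (read q: S6→S3)
  step 5: S6  (read p: S3→S6)
  step 6: S3  (read q: S6→S3)
  step 7: S6  (read p: S3→S6)
  step 8: S6  (read p: S6→S6)
  step 9: S6  (read p: S6→S6)
  step 10: S3  (read q: S6→S3)

The earliest repeat is at step j = 3: A is in S6, which it already visited at step i = 2.
The DFA has 7 states, so the proof of the pumping lemma guarantees a repeated state among the first 7+1 visited; the segment between the two visits is the pumpable y.

S6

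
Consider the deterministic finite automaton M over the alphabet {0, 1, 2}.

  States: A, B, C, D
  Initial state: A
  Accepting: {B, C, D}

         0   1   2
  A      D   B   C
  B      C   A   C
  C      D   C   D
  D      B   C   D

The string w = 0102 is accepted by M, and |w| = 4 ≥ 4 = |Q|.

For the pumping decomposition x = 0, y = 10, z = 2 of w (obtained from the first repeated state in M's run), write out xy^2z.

010102

xy^2z = 0·10·10·2 = 010102.
Reading y = 10 takes M from D back to D, so after x·y·y the machine is still in D, and z then leads to the accepting state D. Hence 010102 ∈ L(M).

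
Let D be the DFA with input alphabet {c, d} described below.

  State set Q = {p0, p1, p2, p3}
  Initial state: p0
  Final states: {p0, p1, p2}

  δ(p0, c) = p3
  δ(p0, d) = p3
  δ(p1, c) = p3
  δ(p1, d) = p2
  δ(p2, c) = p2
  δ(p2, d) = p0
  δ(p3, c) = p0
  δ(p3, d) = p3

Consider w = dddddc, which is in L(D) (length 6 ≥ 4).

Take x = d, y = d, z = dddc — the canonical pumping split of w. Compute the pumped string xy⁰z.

xy⁰z = xz = d·dddc = ddddc.
Reading y = d takes D from p3 back to p3, so after x the machine is still in p3, and z then leads to the accepting state p0. Hence ddddc ∈ L(D).

ddddc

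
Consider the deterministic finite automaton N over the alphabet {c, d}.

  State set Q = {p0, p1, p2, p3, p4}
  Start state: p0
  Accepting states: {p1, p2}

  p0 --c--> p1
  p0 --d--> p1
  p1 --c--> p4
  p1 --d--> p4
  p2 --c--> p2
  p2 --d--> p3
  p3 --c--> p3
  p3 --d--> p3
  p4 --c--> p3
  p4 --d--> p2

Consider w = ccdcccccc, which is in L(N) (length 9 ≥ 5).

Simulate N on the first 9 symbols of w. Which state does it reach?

p2

State sequence: p0 -c-> p1 -c-> p4 -d-> p2 -c-> p2 -c-> p2 -c-> p2 -c-> p2 -c-> p2 -c-> p2

After reading 9 characters, N is in state p2.
(This kind of state-tracing is the core of the pumping-lemma construction: with 5 states, pigeonhole forces a repeat within the first 5 steps.)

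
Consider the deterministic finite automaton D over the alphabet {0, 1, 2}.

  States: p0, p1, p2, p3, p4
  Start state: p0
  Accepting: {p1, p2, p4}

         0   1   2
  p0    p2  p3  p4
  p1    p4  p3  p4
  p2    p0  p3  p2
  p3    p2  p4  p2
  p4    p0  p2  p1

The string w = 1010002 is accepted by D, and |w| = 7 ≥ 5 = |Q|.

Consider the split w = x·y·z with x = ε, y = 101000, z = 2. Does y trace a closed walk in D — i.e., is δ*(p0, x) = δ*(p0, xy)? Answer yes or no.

no

Run of D on the first 6 characters of w = 1 0 1 0 0 0:
  step 0: p0  (start)
  step 1: p3  (read 1: p0→p3)
  step 2: p2  (read 0: p3→p2)
  step 3: p3  (read 1: p2→p3)
  step 4: p2  (read 0: p3→p2)
  step 5: p0  (read 0: p2→p0)
  step 6: p2  (read 0: p0→p2)

After x (step 0): p0. After xy (step 6): p2.
They differ (p0 ≠ p2), so y is not a cycle from the state after x; this split is not the one the pumping-lemma construction produces, and pumping y need not keep the string in L(D).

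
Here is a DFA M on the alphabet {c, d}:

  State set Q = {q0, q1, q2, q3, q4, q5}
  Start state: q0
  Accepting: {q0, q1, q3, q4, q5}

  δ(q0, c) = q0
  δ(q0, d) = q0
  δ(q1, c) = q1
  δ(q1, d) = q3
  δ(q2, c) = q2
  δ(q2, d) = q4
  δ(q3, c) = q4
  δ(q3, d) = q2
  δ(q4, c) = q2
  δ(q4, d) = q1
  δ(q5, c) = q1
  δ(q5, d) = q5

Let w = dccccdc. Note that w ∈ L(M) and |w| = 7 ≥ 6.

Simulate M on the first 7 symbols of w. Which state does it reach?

Run of M on the first 7 characters of w = d c c c c d c:
  step 0: q0  (start)
  step 1: q0  (read d: q0→q0)
  step 2: q0  (read c: q0→q0)
  step 3: q0  (read c: q0→q0)
  step 4: q0  (read c: q0→q0)
  step 5: q0  (read c: q0→q0)
  step 6: q0  (read d: q0→q0)
  step 7: q0  (read c: q0→q0)

After reading 7 characters, M is in state q0.
(This kind of state-tracing is the core of the pumping-lemma construction: with 6 states, pigeonhole forces a repeat within the first 6 steps.)

q0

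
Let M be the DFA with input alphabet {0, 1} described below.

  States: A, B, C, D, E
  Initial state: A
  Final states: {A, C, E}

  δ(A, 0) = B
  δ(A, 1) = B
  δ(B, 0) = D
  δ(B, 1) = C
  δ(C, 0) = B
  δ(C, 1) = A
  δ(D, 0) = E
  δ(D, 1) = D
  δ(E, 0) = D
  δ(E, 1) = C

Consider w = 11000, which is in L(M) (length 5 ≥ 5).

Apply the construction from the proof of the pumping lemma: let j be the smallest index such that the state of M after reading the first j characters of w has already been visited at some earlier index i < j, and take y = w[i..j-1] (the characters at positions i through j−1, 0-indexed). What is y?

State sequence: A -1-> B -1-> C -0-> B -0-> D -0-> E
First repeat at step 3: B was already visited.

So i = 1, j = 3, giving x = w[0:1] = 1, y = w[1:3] = 10, z = w[3:5] = 00.
Check: |xy| = 3 ≤ 5 and |y| = 2 ≥ 1. Reading y takes M from B back to B, so every xyⁱz is accepted.

10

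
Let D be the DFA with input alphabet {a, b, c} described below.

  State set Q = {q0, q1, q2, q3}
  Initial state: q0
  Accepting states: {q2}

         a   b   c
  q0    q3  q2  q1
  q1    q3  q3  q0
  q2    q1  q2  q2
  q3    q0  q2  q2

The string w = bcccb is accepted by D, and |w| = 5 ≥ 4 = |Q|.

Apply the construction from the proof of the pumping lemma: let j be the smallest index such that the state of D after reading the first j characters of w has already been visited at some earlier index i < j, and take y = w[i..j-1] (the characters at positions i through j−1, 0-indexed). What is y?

c

State sequence: q0 -b-> q2 -c-> q2 -c-> q2 -c-> q2 -b-> q2
First repeat at step 2: q2 was already visited.

So i = 1, j = 2, giving x = w[0:1] = b, y = w[1:2] = c, z = w[2:5] = ccb.
Check: |xy| = 2 ≤ 4 and |y| = 1 ≥ 1. Reading y takes D from q2 back to q2, so every xyⁱz is accepted.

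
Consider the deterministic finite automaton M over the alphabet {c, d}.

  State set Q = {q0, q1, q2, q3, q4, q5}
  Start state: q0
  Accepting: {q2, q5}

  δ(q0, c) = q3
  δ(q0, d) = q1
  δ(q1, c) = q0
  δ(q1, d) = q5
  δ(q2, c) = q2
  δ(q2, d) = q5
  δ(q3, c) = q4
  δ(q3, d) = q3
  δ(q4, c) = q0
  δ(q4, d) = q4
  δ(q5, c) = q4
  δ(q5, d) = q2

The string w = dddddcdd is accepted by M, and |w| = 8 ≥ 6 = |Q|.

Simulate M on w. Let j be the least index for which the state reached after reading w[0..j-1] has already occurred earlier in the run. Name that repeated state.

q5

State sequence: q0 -d-> q1 -d-> q5 -d-> q2 -d-> q5 -d-> q2 -c-> q2 -d-> q5 -d-> q2
First repeat at step 4: q5 was already visited.

The earliest repeat is at step j = 4: M is in q5, which it already visited at step i = 2.
The DFA has 6 states, so the proof of the pumping lemma guarantees a repeated state among the first 6+1 visited; the segment between the two visits is the pumpable y.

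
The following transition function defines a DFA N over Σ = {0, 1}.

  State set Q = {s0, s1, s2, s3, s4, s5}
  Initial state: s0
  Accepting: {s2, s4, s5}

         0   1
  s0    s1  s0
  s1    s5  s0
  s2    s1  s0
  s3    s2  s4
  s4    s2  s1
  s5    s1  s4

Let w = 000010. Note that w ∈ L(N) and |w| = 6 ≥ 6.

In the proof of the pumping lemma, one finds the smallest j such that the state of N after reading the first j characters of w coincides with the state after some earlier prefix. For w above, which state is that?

Run of N on w = 0 0 0 0 1 0:
  step 0: s0  (start)
  step 1: s1  (read 0: s0→s1)
  step 2: s5  (read 0: s1→s5)
  step 3: s1  (read 0: s5→s1)   ← first repeat (s1 seen earlier)
  step 4: s5  (read 0: s1→s5)
  step 5: s4  (read 1: s5→s4)
  step 6: s2  (read 0: s4→s2)

The earliest repeat is at step j = 3: N is in s1, which it already visited at step i = 1.

s1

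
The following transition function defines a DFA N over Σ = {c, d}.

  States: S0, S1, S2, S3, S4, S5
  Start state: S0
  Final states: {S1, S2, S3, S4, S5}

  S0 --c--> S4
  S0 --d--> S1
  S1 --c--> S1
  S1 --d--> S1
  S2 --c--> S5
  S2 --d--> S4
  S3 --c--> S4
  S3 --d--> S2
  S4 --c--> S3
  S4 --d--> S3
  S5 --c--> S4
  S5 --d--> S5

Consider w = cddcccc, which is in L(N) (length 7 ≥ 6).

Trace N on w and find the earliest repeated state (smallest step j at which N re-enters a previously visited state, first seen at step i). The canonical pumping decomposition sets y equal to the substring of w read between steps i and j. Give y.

State sequence: S0 -c-> S4 -d-> S3 -d-> S2 -c-> S5 -c-> S4 -c-> S3 -c-> S4
First repeat at step 5: S4 was already visited.

So i = 1, j = 5, giving x = w[0:1] = c, y = w[1:5] = ddcc, z = w[5:7] = cc.
Check: |xy| = 5 ≤ 6 and |y| = 4 ≥ 1. Reading y takes N from S4 back to S4, so every xyⁱz is accepted.

ddcc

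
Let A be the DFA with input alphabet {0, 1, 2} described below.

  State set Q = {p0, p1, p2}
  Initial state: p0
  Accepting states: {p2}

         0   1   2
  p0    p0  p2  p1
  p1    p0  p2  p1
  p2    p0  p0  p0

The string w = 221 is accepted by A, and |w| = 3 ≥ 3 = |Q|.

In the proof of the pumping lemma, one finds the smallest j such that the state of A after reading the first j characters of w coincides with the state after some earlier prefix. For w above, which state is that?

Run of A on w = 2 2 1:
  step 0: p0  (start)
  step 1: p1  (read 2: p0→p1)
  step 2: p1  (read 2: p1→p1)   ← first repeat (p1 seen earlier)
  step 3: p2  (read 1: p1→p2)

The earliest repeat is at step j = 2: A is in p1, which it already visited at step i = 1.

p1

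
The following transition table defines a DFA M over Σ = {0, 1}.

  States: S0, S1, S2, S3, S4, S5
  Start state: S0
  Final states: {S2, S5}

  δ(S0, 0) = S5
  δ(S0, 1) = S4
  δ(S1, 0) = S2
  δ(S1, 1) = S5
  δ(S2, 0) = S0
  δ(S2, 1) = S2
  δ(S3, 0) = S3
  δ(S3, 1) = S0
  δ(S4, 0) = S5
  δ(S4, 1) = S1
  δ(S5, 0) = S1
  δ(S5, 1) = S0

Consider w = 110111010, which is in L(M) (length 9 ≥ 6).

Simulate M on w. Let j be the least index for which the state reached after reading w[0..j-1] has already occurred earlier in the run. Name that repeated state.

Run of M on w = 1 1 0 1 1 1 0 1 0:
  step 0: S0  (start)
  step 1: S4  (read 1: S0→S4)
  step 2: S1  (read 1: S4→S1)
  step 3: S2  (read 0: S1→S2)
  step 4: S2  (read 1: S2→S2)   ← first repeat (S2 seen earlier)
  step 5: S2  (read 1: S2→S2)
  step 6: S2  (read 1: S2→S2)
  step 7: S0  (read 0: S2→S0)
  step 8: S4  (read 1: S0→S4)
  step 9: S5  (read 0: S4→S5)

The earliest repeat is at step j = 4: M is in S2, which it already visited at step i = 3.
Since M has 6 states, any run of length ≥ 6 visits 6+1 states, so by pigeonhole some state repeats within the first 6 steps — that repeat gives the pumpable loop.

S2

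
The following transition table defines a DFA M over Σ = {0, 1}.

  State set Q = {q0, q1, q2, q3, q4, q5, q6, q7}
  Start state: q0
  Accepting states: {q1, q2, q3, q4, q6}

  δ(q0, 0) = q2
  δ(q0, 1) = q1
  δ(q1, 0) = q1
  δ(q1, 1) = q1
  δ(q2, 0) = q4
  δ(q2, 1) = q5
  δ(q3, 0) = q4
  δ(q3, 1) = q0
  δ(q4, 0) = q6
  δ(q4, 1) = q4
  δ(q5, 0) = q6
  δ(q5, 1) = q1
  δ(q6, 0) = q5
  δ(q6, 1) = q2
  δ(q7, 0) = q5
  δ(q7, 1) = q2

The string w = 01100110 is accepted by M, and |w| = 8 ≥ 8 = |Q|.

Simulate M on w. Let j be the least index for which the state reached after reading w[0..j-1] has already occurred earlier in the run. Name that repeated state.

q1

Run of M on w = 0 1 1 0 0 1 1 0:
  step 0: q0  (start)
  step 1: q2  (read 0: q0→q2)
  step 2: q5  (read 1: q2→q5)
  step 3: q1  (read 1: q5→q1)
  step 4: q1  (read 0: q1→q1)   ← first repeat (q1 seen earlier)
  step 5: q1  (read 0: q1→q1)
  step 6: q1  (read 1: q1→q1)
  step 7: q1  (read 1: q1→q1)
  step 8: q1  (read 0: q1→q1)

The earliest repeat is at step j = 4: M is in q1, which it already visited at step i = 3.
With |Q| = 8, pigeonhole forces a state repeat no later than step 8; the substring read between the first and second visits to that state can be pumped.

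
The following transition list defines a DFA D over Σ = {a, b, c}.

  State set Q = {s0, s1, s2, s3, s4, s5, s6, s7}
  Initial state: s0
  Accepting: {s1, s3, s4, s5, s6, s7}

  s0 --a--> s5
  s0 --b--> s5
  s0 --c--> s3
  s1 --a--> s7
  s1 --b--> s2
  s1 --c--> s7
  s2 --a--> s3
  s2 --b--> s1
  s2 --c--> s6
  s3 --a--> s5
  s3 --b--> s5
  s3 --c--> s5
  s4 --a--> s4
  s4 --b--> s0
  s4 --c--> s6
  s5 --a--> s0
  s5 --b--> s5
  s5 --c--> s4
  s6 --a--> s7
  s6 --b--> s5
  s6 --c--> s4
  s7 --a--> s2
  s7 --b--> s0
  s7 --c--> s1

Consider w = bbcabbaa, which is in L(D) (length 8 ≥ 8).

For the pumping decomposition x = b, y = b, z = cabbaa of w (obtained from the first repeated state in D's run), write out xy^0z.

xy⁰z = xz = b·cabbaa = bcabbaa.
Reading y = b takes D from s5 back to s5, so after x the machine is still in s5, and z then leads to the accepting state s5. Hence bcabbaa ∈ L(D).

bcabbaa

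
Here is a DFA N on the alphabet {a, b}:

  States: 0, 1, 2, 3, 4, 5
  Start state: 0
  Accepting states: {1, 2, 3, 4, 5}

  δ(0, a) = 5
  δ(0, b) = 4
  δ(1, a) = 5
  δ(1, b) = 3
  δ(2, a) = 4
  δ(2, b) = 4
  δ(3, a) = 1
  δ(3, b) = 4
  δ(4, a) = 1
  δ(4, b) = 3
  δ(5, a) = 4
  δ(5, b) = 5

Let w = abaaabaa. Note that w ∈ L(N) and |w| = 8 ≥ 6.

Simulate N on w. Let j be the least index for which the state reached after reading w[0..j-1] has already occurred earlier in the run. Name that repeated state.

State sequence: 0 -a-> 5 -b-> 5 -a-> 4 -a-> 1 -a-> 5 -b-> 5 -a-> 4 -a-> 1
First repeat at step 2: 5 was already visited.

The earliest repeat is at step j = 2: N is in 5, which it already visited at step i = 1.
The DFA has 6 states, so the proof of the pumping lemma guarantees a repeated state among the first 6+1 visited; the segment between the two visits is the pumpable y.

5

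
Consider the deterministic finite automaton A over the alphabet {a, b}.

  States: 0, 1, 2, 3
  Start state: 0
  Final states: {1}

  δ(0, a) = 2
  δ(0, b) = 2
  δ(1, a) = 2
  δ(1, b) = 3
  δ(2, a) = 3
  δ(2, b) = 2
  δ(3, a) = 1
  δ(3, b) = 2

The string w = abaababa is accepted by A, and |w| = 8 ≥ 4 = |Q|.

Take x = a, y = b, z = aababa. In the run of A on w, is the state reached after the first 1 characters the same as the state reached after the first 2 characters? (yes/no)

State sequence: 0 -a-> 2 -b-> 2

After x (step 1): 2. After xy (step 2): 2.
They match, so y = b drives A around a cycle from 2 back to itself; pumping y any number of times keeps A in 2 before reading z, and xyⁱz ∈ L(A) for every i ≥ 0.

yes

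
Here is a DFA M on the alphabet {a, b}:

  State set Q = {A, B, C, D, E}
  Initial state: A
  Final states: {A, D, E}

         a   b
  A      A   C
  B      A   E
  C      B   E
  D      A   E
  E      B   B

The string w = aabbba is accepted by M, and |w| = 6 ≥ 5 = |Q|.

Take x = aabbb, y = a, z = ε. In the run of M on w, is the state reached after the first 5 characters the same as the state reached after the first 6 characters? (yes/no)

Run of M on the first 6 characters of w = a a b b b a:
  step 0: A  (start)
  step 1: A  (read a: A→A)
  step 2: A  (read a: A→A)
  step 3: C  (read b: A→C)
  step 4: E  (read b: C→E)
  step 5: B  (read b: E→B)
  step 6: A  (read a: B→A)

After x (step 5): B. After xy (step 6): A.
They differ (B ≠ A), so y is not a cycle from the state after x; this split is not the one the pumping-lemma construction produces, and pumping y need not keep the string in L(M).

no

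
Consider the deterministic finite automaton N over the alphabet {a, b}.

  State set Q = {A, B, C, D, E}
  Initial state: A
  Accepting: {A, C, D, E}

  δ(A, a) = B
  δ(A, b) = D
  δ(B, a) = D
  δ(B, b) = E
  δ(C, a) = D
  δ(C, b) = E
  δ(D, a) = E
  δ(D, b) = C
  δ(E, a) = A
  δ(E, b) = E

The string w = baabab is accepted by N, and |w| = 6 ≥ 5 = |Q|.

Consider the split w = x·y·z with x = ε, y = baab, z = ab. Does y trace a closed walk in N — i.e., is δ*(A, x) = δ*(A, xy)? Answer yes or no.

Run of N on the first 4 characters of w = b a a b:
  step 0: A  (start)
  step 1: D  (read b: A→D)
  step 2: E  (read a: D→E)
  step 3: A  (read a: E→A)
  step 4: D  (read b: A→D)

After x (step 0): A. After xy (step 4): D.
They differ (A ≠ D), so y is not a cycle from the state after x; this split is not the one the pumping-lemma construction produces, and pumping y need not keep the string in L(N).

no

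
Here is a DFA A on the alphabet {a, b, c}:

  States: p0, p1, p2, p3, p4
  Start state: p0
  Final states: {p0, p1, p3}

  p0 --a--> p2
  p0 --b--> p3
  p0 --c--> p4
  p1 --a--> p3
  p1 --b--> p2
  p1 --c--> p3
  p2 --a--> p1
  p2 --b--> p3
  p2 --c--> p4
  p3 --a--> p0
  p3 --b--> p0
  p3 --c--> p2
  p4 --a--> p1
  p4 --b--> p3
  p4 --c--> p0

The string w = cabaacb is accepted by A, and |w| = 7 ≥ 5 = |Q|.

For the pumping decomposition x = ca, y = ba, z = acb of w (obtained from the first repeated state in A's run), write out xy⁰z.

caacb

xy⁰z = xz = ca·acb = caacb.
Reading y = ba takes A from p1 back to p1, so after x the machine is still in p1, and z then leads to the accepting state p3. Hence caacb ∈ L(A).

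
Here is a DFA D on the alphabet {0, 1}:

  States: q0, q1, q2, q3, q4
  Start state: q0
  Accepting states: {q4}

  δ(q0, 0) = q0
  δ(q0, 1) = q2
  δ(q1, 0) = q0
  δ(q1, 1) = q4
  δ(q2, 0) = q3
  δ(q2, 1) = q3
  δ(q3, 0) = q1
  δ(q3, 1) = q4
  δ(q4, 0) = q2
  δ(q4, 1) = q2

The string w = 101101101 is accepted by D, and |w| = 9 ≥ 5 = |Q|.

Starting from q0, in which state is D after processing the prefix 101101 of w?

q4

State sequence: q0 -1-> q2 -0-> q3 -1-> q4 -1-> q2 -0-> q3 -1-> q4

After reading 6 characters, D is in state q4.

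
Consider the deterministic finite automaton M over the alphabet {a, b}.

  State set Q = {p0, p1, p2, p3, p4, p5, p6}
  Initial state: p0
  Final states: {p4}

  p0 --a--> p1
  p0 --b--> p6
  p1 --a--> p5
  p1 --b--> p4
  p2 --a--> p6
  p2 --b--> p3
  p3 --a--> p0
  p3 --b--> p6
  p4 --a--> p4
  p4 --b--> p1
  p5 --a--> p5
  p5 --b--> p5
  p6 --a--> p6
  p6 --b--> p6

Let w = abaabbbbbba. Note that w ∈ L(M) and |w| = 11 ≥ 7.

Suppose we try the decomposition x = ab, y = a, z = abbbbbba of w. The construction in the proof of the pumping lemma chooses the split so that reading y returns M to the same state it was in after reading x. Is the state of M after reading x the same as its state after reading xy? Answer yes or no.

Run of M on the first 3 characters of w = a b a:
  step 0: p0  (start)
  step 1: p1  (read a: p0→p1)
  step 2: p4  (read b: p1→p4)
  step 3: p4  (read a: p4→p4)

After x (step 2): p4. After xy (step 3): p4.
They match, so y = a drives M around a cycle from p4 back to itself; pumping y any number of times keeps M in p4 before reading z, and xyⁱz ∈ L(M) for every i ≥ 0.

yes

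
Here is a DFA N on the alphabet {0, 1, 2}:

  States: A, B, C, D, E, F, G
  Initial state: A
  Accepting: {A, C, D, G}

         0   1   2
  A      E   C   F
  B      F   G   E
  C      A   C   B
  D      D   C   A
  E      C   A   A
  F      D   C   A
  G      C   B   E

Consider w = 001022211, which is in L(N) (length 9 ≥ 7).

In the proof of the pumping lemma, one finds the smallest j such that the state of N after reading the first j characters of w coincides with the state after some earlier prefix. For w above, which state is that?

Run of N on w = 0 0 1 0 2 2 2 1 1:
  step 0: A  (start)
  step 1: E  (read 0: A→E)
  step 2: C  (read 0: E→C)
  step 3: C  (read 1: C→C)   ← first repeat (C seen earlier)
  step 4: A  (read 0: C→A)
  step 5: F  (read 2: A→F)
  step 6: A  (read 2: F→A)
  step 7: F  (read 2: A→F)
  step 8: C  (read 1: F→C)
  step 9: C  (read 1: C→C)

The earliest repeat is at step j = 3: N is in C, which it already visited at step i = 2.

C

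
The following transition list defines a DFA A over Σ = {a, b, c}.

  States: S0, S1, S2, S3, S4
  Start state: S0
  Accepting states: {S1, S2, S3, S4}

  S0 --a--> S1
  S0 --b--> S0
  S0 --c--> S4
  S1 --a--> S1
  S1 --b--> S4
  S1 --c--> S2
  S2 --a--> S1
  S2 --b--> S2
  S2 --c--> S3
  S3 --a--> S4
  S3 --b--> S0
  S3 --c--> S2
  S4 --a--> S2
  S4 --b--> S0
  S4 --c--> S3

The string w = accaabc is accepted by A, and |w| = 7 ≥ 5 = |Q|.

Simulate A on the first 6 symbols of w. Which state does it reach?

S2

Run of A on the first 6 characters of w = a c c a a b:
  step 0: S0  (start)
  step 1: S1  (read a: S0→S1)
  step 2: S2  (read c: S1→S2)
  step 3: S3  (read c: S2→S3)
  step 4: S4  (read a: S3→S4)
  step 5: S2  (read a: S4→S2)
  step 6: S2  (read b: S2→S2)

After reading 6 characters, A is in state S2.
(This kind of state-tracing is the core of the pumping-lemma construction: with 5 states, pigeonhole forces a repeat within the first 5 steps.)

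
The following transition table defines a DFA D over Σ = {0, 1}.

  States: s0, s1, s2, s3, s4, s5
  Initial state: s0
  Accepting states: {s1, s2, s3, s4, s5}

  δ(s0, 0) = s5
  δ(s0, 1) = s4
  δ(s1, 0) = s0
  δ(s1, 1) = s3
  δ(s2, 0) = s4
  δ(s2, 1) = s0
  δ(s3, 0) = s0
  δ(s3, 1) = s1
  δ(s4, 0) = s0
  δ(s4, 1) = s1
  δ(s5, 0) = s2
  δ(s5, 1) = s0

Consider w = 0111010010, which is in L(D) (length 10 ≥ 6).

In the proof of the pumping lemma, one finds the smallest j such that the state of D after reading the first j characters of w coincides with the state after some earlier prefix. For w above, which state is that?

s0

State sequence: s0 -0-> s5 -1-> s0 -1-> s4 -1-> s1 -0-> s0 -1-> s4 -0-> s0 -0-> s5 -1-> s0 -0-> s5
First repeat at step 2: s0 was already visited.

The earliest repeat is at step j = 2: D is in s0, which it already visited at step i = 0.
Pumping length from the standard proof: p = 6 (the number of states). The repeated state found above gives |xy| = j ≤ 6 and |y| = j − i ≥ 1.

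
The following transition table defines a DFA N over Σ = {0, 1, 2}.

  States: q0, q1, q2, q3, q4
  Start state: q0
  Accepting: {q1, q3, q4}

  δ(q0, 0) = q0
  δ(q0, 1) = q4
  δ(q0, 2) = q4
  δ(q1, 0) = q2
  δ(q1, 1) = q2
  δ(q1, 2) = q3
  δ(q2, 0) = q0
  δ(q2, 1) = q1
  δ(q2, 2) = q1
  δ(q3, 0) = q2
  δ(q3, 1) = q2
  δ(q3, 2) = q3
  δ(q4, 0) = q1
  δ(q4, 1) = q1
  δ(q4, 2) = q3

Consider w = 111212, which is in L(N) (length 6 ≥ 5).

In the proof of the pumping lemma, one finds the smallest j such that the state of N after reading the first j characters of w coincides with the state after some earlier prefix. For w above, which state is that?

q1

State sequence: q0 -1-> q4 -1-> q1 -1-> q2 -2-> q1 -1-> q2 -2-> q1
First repeat at step 4: q1 was already visited.

The earliest repeat is at step j = 4: N is in q1, which it already visited at step i = 2.
With |Q| = 5, pigeonhole forces a state repeat no later than step 5; the substring read between the first and second visits to that state can be pumped.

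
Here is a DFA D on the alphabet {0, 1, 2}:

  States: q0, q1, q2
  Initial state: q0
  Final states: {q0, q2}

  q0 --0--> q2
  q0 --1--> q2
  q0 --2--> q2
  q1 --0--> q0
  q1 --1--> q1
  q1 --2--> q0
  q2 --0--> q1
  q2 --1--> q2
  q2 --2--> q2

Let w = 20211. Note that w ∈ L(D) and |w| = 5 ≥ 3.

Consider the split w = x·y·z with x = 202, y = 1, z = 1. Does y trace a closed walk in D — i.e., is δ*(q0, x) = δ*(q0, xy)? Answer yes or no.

no

Run of D on the first 4 characters of w = 2 0 2 1:
  step 0: q0  (start)
  step 1: q2  (read 2: q0→q2)
  step 2: q1  (read 0: q2→q1)
  step 3: q0  (read 2: q1→q0)
  step 4: q2  (read 1: q0→q2)

After x (step 3): q0. After xy (step 4): q2.
They differ (q0 ≠ q2), so y is not a cycle from the state after x; this split is not the one the pumping-lemma construction produces, and pumping y need not keep the string in L(D).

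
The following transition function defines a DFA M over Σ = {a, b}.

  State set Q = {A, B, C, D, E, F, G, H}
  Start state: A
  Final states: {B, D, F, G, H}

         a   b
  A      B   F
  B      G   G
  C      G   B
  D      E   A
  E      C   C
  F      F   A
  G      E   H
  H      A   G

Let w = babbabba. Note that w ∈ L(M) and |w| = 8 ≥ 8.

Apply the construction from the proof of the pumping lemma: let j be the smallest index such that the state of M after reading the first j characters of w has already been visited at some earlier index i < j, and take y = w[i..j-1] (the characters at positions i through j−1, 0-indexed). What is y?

Run of M on w = b a b b a b b a:
  step 0: A  (start)
  step 1: F  (read b: A→F)
  step 2: F  (read a: F→F)   ← first repeat (F seen earlier)
  step 3: A  (read b: F→A)
  step 4: F  (read b: A→F)
  step 5: F  (read a: F→F)
  step 6: A  (read b: F→A)
  step 7: F  (read b: A→F)
  step 8: F  (read a: F→F)

So i = 1, j = 2, giving x = w[0:1] = b, y = w[1:2] = a, z = w[2:8] = bbabba.
Check: |xy| = 2 ≤ 8 and |y| = 1 ≥ 1. Reading y takes M from F back to F, so every xyⁱz is accepted.

a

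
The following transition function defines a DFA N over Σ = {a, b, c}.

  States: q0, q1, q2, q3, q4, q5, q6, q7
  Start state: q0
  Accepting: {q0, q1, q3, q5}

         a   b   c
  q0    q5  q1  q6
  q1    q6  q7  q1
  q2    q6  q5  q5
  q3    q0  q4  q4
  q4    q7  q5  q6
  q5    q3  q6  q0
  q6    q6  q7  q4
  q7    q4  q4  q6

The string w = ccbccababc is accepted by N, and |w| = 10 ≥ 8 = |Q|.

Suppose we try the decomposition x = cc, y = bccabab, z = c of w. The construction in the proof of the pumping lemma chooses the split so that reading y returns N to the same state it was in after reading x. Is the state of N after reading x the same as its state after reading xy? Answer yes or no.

State sequence: q0 -c-> q6 -c-> q4 -b-> q5 -c-> q0 -c-> q6 -a-> q6 -b-> q7 -a-> q4 -b-> q5

After x (step 2): q4. After xy (step 9): q5.
They differ (q4 ≠ q5), so y is not a cycle from the state after x; this split is not the one the pumping-lemma construction produces, and pumping y need not keep the string in L(N).

no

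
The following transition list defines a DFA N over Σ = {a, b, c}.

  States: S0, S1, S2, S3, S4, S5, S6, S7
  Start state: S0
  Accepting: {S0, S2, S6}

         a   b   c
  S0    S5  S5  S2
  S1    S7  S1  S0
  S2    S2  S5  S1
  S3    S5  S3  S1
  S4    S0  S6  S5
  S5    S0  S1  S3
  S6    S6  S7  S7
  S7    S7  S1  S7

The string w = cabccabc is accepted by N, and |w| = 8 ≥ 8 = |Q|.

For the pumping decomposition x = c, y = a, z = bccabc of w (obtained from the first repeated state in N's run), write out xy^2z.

xy^2z = c·a·a·bccabc = caabccabc.
Reading y = a takes N from S2 back to S2, so after x·y·y the machine is still in S2, and z then leads to the accepting state S0. Hence caabccabc ∈ L(N).

caabccabc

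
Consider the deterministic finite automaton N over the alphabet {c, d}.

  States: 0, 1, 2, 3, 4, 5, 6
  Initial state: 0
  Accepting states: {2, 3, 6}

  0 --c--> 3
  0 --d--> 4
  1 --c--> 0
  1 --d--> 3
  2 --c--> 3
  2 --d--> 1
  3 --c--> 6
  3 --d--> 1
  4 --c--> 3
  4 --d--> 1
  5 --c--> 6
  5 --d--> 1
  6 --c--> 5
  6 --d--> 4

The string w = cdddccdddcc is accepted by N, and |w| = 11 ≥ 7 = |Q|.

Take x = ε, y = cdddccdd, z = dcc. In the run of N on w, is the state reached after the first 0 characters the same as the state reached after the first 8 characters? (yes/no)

no

Run of N on the first 8 characters of w = c d d d c c d d:
  step 0: 0  (start)
  step 1: 3  (read c: 0→3)
  step 2: 1  (read d: 3→1)
  step 3: 3  (read d: 1→3)
  step 4: 1  (read d: 3→1)
  step 5: 0  (read c: 1→0)
  step 6: 3  (read c: 0→3)
  step 7: 1  (read d: 3→1)
  step 8: 3  (read d: 1→3)

After x (step 0): 0. After xy (step 8): 3.
They differ (0 ≠ 3), so y is not a cycle from the state after x; this split is not the one the pumping-lemma construction produces, and pumping y need not keep the string in L(N).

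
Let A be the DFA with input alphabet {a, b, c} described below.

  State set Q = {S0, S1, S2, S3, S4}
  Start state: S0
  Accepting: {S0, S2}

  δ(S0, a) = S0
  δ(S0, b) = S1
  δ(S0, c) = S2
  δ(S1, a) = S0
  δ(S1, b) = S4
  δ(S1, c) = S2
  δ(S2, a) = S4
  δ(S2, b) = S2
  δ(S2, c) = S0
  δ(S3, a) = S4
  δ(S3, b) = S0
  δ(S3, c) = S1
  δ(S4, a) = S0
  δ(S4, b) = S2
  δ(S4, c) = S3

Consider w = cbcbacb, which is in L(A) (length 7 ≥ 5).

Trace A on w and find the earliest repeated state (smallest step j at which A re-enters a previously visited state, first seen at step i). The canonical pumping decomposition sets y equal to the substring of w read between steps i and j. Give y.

b

Run of A on w = c b c b a c b:
  step 0: S0  (start)
  step 1: S2  (read c: S0→S2)
  step 2: S2  (read b: S2→S2)   ← first repeat (S2 seen earlier)
  step 3: S0  (read c: S2→S0)
  step 4: S1  (read b: S0→S1)
  step 5: S0  (read a: S1→S0)
  step 6: S2  (read c: S0→S2)
  step 7: S2  (read b: S2→S2)

So i = 1, j = 2, giving x = w[0:1] = c, y = w[1:2] = b, z = w[2:7] = cbacb.
Check: |xy| = 2 ≤ 5 and |y| = 1 ≥ 1. Reading y takes A from S2 back to S2, so every xyⁱz is accepted.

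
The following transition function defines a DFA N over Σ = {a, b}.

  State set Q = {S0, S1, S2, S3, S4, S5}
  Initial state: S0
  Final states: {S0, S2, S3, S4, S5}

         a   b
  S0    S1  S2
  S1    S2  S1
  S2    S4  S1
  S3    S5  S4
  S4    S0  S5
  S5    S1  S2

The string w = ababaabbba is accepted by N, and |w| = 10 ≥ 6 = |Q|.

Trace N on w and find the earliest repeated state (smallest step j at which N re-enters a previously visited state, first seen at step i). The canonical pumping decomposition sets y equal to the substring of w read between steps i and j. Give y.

State sequence: S0 -a-> S1 -b-> S1 -a-> S2 -b-> S1 -a-> S2 -a-> S4 -b-> S5 -b-> S2 -b-> S1 -a-> S2
First repeat at step 2: S1 was already visited.

So i = 1, j = 2, giving x = w[0:1] = a, y = w[1:2] = b, z = w[2:10] = abaabbba.
Check: |xy| = 2 ≤ 6 and |y| = 1 ≥ 1. Reading y takes N from S1 back to S1, so every xyⁱz is accepted.

b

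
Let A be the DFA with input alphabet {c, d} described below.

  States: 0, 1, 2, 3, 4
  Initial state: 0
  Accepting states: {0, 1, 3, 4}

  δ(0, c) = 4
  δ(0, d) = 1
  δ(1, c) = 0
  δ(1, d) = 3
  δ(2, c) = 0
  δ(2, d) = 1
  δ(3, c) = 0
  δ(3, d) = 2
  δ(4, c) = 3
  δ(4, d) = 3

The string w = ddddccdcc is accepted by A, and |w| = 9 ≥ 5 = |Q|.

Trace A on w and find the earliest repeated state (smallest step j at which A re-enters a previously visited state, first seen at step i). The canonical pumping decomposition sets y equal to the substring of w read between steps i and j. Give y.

State sequence: 0 -d-> 1 -d-> 3 -d-> 2 -d-> 1 -c-> 0 -c-> 4 -d-> 3 -c-> 0 -c-> 4
First repeat at step 4: 1 was already visited.

So i = 1, j = 4, giving x = w[0:1] = d, y = w[1:4] = ddd, z = w[4:9] = ccdcc.
Check: |xy| = 4 ≤ 5 and |y| = 3 ≥ 1. Reading y takes A from 1 back to 1, so every xyⁱz is accepted.
The DFA has 5 states, so the proof of the pumping lemma guarantees a repeated state among the first 5+1 visited; the segment between the two visits is the pumpable y.

ddd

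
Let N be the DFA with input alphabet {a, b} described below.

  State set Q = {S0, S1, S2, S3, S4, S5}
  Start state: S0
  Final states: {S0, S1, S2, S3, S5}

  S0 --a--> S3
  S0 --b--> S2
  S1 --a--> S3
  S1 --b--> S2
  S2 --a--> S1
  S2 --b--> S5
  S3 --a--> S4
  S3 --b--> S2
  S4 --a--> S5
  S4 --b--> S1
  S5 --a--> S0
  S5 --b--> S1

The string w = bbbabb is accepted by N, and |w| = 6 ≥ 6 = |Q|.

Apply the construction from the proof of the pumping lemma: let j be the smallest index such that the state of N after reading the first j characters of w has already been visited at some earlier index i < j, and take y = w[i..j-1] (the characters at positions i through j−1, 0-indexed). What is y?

bbab

Run of N on w = b b b a b b:
  step 0: S0  (start)
  step 1: S2  (read b: S0→S2)
  step 2: S5  (read b: S2→S5)
  step 3: S1  (read b: S5→S1)
  step 4: S3  (read a: S1→S3)
  step 5: S2  (read b: S3→S2)   ← first repeat (S2 seen earlier)
  step 6: S5  (read b: S2→S5)

So i = 1, j = 5, giving x = w[0:1] = b, y = w[1:5] = bbab, z = w[5:6] = b.
Check: |xy| = 5 ≤ 6 and |y| = 4 ≥ 1. Reading y takes N from S2 back to S2, so every xyⁱz is accepted.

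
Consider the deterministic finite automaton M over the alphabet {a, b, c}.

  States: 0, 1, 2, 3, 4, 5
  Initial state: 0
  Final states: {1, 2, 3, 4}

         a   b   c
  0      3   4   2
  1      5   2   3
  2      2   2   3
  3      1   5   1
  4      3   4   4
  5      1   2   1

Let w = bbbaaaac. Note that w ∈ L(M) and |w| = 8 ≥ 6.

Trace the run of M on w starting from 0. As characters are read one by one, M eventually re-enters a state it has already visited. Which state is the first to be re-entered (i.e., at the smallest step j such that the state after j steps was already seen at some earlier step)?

State sequence: 0 -b-> 4 -b-> 4 -b-> 4 -a-> 3 -a-> 1 -a-> 5 -a-> 1 -c-> 3
First repeat at step 2: 4 was already visited.

The earliest repeat is at step j = 2: M is in 4, which it already visited at step i = 1.
Since M has 6 states, any run of length ≥ 6 visits 6+1 states, so by pigeonhole some state repeats within the first 6 steps — that repeat gives the pumpable loop.

4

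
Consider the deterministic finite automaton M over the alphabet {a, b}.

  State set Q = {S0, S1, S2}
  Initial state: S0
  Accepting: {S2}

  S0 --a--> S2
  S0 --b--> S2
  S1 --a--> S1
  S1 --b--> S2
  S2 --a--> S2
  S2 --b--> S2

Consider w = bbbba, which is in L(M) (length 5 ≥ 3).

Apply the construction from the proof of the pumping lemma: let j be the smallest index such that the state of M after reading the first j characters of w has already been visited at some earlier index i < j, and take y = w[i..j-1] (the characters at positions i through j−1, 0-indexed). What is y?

Run of M on w = b b b b a:
  step 0: S0  (start)
  step 1: S2  (read b: S0→S2)
  step 2: S2  (read b: S2→S2)   ← first repeat (S2 seen earlier)
  step 3: S2  (read b: S2→S2)
  step 4: S2  (read b: S2→S2)
  step 5: S2  (read a: S2→S2)

So i = 1, j = 2, giving x = w[0:1] = b, y = w[1:2] = b, z = w[2:5] = bba.
Check: |xy| = 2 ≤ 3 and |y| = 1 ≥ 1. Reading y takes M from S2 back to S2, so every xyⁱz is accepted.
The DFA has 3 states, so the proof of the pumping lemma guarantees a repeated state among the first 3+1 visited; the segment between the two visits is the pumpable y.

b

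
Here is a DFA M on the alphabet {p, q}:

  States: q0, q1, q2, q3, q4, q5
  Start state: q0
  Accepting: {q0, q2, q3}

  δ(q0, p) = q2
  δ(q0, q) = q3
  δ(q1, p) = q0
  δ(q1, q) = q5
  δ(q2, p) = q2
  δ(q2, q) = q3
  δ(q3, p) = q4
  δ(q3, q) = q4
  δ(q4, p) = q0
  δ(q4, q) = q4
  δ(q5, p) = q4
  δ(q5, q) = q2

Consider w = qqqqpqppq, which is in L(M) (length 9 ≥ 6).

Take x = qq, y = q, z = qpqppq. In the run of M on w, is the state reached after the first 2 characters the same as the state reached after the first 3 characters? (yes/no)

yes

State sequence: q0 -q-> q3 -q-> q4 -q-> q4

After x (step 2): q4. After xy (step 3): q4.
They match, so y = q drives M around a cycle from q4 back to itself; pumping y any number of times keeps M in q4 before reading z, and xyⁱz ∈ L(M) for every i ≥ 0.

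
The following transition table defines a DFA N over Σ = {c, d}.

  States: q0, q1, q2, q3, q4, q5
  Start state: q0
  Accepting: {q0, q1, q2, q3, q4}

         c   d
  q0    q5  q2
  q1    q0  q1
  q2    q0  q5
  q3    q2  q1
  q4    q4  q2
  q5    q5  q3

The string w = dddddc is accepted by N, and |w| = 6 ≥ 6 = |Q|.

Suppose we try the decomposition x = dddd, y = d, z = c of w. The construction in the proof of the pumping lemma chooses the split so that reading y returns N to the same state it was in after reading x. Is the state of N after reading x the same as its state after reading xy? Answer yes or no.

yes

State sequence: q0 -d-> q2 -d-> q5 -d-> q3 -d-> q1 -d-> q1

After x (step 4): q1. After xy (step 5): q1.
They match, so y = d drives N around a cycle from q1 back to itself; pumping y any number of times keeps N in q1 before reading z, and xyⁱz ∈ L(N) for every i ≥ 0.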